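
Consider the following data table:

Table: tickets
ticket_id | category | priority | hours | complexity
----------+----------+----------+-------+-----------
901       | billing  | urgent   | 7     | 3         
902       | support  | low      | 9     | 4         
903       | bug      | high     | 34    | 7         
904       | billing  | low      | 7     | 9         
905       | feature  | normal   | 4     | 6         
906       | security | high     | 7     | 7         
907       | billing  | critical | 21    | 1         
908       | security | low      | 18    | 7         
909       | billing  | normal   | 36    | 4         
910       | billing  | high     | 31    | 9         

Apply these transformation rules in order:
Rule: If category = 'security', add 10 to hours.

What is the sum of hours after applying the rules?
194

Step 1: Count records where category = 'security': 2
Step 2: Total bonus added: 2 × 10 = 20
Step 3: Original sum of hours: 174
Step 4: Final sum = 174 + 20 = 194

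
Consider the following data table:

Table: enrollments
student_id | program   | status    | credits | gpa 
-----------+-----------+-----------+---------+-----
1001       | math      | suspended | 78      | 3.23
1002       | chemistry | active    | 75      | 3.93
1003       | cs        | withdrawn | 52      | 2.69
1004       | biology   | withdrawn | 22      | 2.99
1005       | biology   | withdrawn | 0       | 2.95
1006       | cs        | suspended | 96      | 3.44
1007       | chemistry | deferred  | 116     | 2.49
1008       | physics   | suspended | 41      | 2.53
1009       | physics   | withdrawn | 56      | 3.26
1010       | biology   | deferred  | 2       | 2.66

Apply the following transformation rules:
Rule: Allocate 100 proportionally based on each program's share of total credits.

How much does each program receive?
biology: 4.46, chemistry: 35.5, cs: 27.51, math: 14.5, physics: 18.03

Step 1: Calculate total credits = 538
Step 2: Calculate each program's proportion:
  biology: 24/538 = 4.46% → 4.46
  chemistry: 191/538 = 35.50% → 35.5
  cs: 148/538 = 27.51% → 27.51
  math: 78/538 = 14.50% → 14.5
  physics: 97/538 = 18.03% → 18.03
Step 3: Verify: sum of allocations ≈ 100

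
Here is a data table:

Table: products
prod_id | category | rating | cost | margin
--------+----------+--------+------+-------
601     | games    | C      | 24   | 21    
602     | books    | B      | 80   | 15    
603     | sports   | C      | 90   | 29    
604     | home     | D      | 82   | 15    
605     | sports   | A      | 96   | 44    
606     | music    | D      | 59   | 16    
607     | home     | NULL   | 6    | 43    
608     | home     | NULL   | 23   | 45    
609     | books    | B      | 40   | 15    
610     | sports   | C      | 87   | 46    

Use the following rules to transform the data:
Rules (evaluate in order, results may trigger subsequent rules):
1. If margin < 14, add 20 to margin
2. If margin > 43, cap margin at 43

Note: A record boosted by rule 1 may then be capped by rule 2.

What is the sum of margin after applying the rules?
283

Step 1: Apply rule 1 to records with margin < 14
  - 0 records get bonus of 20
  - Of these, 0 records then exceed 43 and get capped
Step 2: Apply rule 2 to records with margin > 43
  - 3 records (original) are capped
Step 3: Calculate final sum = 283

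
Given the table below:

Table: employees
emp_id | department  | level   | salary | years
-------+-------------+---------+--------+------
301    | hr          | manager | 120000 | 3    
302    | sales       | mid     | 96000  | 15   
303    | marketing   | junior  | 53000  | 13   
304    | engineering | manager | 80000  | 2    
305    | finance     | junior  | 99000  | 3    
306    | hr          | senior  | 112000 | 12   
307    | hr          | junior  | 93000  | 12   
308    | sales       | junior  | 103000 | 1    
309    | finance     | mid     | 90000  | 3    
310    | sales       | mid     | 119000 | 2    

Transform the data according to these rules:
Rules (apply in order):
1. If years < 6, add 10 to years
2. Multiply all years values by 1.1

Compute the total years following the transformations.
138.6

Step 1: Apply Rule 1 - Add 10 to records with years < 6
  - 6 records affected: 14 + (6 × 10) = 74
  - Unaffected records: 52
  - Sum after Rule 1: 126
Step 2: Apply Rule 2 - Multiply all by 1.1
  - 126 × 1.1 = 138.6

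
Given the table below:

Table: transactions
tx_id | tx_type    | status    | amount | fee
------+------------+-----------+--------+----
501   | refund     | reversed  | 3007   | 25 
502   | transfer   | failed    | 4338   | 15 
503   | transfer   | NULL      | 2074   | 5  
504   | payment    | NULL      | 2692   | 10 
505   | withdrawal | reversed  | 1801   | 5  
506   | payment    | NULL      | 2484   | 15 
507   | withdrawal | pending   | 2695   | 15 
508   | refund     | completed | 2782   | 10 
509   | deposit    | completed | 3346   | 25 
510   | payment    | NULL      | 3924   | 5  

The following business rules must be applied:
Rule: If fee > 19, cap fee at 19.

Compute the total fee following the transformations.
118

Step 1: 2 records have fee > 19
Step 2: These records originally summed to 50
Step 3: After capping: 2 × 19 = 38
Step 4: Unaffected records sum: 80
Step 5: Final sum = 38 + 80 = 118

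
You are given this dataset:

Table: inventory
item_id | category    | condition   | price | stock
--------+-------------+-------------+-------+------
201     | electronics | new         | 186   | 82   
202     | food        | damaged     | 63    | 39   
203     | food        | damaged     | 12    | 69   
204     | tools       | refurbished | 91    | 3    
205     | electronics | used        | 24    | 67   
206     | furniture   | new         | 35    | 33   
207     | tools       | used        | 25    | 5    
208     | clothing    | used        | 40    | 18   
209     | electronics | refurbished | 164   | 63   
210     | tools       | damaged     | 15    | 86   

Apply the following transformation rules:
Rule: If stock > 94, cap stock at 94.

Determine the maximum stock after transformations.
86

Step 1: Original maximum stock = 86
Step 2: Check cap of 94 against maximum
Step 3: No records exceed the cap (max 86 <= cap 94), so no capping applies
Step 4: Maximum after transformation = 86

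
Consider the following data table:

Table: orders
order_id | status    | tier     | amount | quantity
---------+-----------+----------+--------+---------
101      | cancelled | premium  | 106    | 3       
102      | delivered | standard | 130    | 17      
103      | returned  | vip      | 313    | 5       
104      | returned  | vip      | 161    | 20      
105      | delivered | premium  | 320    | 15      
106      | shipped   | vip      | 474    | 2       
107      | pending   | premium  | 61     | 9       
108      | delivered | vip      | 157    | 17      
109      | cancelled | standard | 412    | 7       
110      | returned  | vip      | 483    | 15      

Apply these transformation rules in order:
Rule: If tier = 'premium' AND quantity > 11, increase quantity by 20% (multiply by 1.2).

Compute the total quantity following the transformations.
113.0

Step 1: Find records where tier = 'premium' AND quantity > 11
Step 2: 1 records match, summing to 15
Step 3: After multiplier: 15 × 1.2 = 18.0
Step 4: Unaffected records sum: 95
Step 5: Final sum = 18.0 + 95 = 113.0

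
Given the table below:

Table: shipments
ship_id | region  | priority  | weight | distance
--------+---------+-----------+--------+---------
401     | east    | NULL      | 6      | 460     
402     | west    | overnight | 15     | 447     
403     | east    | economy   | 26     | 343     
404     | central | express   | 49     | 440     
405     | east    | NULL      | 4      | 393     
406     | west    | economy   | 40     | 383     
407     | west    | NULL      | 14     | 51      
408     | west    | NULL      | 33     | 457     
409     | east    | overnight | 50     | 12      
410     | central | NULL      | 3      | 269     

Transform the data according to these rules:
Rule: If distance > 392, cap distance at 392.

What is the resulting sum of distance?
3018

Step 1: 5 records have distance > 392
Step 2: These records originally summed to 2197
Step 3: After capping: 5 × 392 = 1960
Step 4: Unaffected records sum: 1058
Step 5: Final sum = 1960 + 1058 = 3018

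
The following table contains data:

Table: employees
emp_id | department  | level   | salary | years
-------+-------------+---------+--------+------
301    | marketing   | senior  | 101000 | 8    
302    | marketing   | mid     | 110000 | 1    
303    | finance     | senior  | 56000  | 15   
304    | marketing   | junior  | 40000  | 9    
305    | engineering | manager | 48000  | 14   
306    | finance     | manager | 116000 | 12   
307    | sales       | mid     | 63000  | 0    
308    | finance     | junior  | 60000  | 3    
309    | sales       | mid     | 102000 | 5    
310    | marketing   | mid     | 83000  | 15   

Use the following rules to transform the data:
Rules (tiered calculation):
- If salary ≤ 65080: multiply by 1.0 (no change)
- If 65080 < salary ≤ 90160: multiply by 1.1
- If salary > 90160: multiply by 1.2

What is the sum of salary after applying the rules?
873100.0

Step 1: Tier 1 (salary ≤ 65080): 5 records, sum = 267000 × 1.0 = 267000.0
Step 2: Tier 2 (65080 < salary ≤ 90160): 1 records, sum = 83000 × 1.1 = 91300.0
Step 3: Tier 3 (salary > 90160): 4 records, sum = 429000 × 1.2 = 514800.0
Step 4: Final sum = 267000.0 + 91300.0 + 514800.0 = 873100.0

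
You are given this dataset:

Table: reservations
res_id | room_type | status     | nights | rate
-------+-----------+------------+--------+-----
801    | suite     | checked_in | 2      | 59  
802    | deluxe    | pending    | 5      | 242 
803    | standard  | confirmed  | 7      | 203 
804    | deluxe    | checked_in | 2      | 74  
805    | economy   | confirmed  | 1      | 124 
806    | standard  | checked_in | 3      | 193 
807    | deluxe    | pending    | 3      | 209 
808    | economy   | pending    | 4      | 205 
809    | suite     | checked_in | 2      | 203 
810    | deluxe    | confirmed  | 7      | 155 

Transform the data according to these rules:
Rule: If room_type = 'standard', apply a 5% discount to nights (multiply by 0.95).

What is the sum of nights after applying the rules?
35.5

Step 1: Records with room_type = 'standard' have total nights = 10
Step 2: Apply multiplier: 10 × 0.95 = 9.5
Step 3: Other records total: 26
Step 4: Final sum = 9.5 + 26 = 35.5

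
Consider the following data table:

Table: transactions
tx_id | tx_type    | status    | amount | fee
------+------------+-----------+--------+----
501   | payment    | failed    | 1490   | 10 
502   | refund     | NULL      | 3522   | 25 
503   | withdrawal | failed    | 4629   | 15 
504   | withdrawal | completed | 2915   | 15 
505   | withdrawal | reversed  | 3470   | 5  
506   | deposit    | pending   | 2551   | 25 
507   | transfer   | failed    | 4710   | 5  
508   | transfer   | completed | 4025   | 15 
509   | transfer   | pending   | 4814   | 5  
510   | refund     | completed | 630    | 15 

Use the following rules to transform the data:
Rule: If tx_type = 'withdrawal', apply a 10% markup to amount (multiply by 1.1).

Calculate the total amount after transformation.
33857.4

Step 1: Records with tx_type = 'withdrawal' have total amount = 11014
Step 2: Apply multiplier: 11014 × 1.1 = 12115.4
Step 3: Other records total: 21742
Step 4: Final sum = 12115.4 + 21742 = 33857.4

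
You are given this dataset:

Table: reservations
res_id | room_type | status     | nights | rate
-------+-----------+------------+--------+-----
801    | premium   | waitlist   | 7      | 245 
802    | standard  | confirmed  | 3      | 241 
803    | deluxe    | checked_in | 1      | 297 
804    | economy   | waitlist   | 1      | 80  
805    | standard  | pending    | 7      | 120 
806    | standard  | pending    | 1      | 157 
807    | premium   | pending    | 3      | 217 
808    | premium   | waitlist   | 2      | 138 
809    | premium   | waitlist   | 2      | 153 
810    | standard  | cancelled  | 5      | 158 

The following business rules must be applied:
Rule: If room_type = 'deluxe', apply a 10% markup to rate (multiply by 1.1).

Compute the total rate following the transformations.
1835.7

Step 1: Records with room_type = 'deluxe' have total rate = 297
Step 2: Apply multiplier: 297 × 1.1 = 326.7
Step 3: Other records total: 1509
Step 4: Final sum = 326.7 + 1509 = 1835.7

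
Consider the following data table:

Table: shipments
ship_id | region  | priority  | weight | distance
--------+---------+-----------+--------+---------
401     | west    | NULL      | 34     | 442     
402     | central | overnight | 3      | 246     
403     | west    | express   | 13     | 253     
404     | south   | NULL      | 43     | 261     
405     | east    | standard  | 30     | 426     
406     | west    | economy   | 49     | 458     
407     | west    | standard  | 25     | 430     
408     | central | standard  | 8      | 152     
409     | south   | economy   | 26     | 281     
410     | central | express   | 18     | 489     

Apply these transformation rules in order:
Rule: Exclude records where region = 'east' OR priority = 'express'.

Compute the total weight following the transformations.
188

Step 1: Find records where region = 'east' OR priority = 'express'
Step 2: 3 records match, summing to 61
Step 3: Original sum: 249
Step 4: Remaining sum = 249 - 61 = 188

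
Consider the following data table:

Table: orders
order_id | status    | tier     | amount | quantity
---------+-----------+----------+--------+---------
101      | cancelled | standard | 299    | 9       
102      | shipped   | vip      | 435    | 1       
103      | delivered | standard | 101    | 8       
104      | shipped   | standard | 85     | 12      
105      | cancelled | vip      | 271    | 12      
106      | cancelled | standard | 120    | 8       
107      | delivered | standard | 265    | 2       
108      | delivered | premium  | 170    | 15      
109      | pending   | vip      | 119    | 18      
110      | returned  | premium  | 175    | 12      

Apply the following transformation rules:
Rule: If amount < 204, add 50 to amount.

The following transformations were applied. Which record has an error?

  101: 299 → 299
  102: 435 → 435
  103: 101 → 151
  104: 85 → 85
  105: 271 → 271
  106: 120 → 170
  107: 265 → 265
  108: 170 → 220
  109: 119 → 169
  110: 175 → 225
Record 104 has an error. The correct transformed value should be 135, not 85.

Step 1: Check each record against the rule
Step 2: Record 104 has amount = 85
Step 3: Since 85 < 204, the bonus should have been applied
Step 4: Correct value = 135, but claimed value = 85
Conclusion: Record 104 has the error.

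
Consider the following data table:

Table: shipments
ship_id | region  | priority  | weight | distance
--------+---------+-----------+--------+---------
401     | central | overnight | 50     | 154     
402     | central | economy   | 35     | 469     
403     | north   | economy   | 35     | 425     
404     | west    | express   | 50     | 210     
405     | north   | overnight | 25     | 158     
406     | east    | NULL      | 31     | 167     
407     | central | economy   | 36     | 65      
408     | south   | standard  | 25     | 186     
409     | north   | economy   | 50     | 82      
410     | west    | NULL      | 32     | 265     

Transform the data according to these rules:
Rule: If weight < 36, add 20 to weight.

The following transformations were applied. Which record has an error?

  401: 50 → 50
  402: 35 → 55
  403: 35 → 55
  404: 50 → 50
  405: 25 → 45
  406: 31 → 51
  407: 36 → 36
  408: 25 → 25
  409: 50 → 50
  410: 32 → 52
Record 408 has an error. The correct transformed value should be 45, not 25.

Step 1: Check each record against the rule
Step 2: Record 408 has weight = 25
Step 3: Since 25 < 36, the bonus should have been applied
Step 4: Correct value = 45, but claimed value = 25
Conclusion: Record 408 has the error.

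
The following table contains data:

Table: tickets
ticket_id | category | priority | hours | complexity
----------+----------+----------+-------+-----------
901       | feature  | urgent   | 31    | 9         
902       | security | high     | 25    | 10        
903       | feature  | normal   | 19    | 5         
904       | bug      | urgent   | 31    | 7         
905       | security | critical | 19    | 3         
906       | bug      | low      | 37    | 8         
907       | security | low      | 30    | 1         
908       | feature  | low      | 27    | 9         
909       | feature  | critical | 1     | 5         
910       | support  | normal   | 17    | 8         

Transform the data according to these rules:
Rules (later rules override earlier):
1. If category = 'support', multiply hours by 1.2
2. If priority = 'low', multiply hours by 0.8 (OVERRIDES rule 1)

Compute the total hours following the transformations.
221.6

Step 1: Rule 2 takes priority for records with priority = 'low'
  - 3 records: 94 × 0.8 = 75.2
Step 2: Rule 1 applies to remaining records with category = 'support'
  - 1 records: 17 × 1.2 = 20.4
Step 3: Other records unchanged: 126
Step 4: Final sum = 75.2 + 20.4 + 126 = 221.6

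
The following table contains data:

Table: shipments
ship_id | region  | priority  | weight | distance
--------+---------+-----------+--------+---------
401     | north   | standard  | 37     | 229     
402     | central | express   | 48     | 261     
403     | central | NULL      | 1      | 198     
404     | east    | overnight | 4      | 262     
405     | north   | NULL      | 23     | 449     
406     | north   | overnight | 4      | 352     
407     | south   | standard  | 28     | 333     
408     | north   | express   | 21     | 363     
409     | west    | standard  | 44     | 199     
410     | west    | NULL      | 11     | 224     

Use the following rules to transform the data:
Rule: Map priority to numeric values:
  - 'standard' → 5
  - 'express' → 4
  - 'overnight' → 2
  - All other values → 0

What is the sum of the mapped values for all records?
27

Step 1: Apply mapping to each record
Step 2: Count by status:
  'standard': 3 records × 5 = 15
  'express': 2 records × 4 = 8
  'overnight': 2 records × 2 = 4
Step 3: Sum all mapped values = 27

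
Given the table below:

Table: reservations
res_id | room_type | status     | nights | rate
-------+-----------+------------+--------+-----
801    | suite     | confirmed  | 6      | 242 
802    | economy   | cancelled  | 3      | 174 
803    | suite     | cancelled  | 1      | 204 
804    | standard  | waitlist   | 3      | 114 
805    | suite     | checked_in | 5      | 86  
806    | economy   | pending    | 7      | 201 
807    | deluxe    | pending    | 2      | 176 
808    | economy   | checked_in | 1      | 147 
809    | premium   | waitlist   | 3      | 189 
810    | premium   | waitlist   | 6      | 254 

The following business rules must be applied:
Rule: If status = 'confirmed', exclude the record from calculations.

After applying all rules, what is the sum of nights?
31

Step 1: Identify records where status = 'confirmed'
Step 2: The excluded records sum to 6
Step 3: Original total nights = 37
Step 4: Remaining total = 37 - 6 = 31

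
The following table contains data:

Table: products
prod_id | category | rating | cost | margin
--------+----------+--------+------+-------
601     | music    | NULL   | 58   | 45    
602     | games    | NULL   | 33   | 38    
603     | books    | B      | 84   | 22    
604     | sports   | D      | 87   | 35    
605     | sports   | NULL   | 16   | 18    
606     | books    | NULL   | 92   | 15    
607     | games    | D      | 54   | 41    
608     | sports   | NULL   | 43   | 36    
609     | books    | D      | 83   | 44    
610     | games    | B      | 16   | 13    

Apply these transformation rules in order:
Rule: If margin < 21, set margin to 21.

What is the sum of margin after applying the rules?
324

Step 1: 3 records have margin < 21
Step 2: These records originally summed to 46
Step 3: After setting to minimum: 3 × 21 = 63
Step 4: Unaffected records sum: 261
Step 5: Final sum = 63 + 261 = 324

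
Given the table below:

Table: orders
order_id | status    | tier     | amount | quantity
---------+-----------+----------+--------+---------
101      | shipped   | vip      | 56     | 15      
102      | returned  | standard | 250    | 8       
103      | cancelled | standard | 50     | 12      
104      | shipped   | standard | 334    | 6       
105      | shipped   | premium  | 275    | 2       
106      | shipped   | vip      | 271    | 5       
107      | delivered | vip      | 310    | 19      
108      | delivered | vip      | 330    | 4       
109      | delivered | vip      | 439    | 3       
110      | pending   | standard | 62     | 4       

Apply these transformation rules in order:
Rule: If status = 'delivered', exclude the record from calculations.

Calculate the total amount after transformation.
1298

Step 1: Identify records where status = 'delivered'
Step 2: The excluded records sum to 1079
Step 3: Original total amount = 2377
Step 4: Remaining total = 2377 - 1079 = 1298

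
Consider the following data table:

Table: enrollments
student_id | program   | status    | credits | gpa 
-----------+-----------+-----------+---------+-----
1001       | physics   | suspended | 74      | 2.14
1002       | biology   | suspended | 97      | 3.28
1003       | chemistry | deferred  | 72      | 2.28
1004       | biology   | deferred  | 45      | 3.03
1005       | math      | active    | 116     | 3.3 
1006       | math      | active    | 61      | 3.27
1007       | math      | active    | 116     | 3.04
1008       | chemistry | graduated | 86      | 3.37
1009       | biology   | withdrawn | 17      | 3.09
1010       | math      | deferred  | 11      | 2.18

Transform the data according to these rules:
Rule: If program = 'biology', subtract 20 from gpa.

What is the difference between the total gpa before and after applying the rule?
60.0

Step 1: Original sum of gpa = 28.98
Step 2: 3 records have program = 'biology'
Step 3: Each affected record changes by -20
Step 4: Total change = 3 × -20 = -60
Step 5: New sum = 28.98 + -60 = -31.02
Step 6: Difference = |-31.02 - 28.98| = 60.0
        (Sum decreased by 60.0)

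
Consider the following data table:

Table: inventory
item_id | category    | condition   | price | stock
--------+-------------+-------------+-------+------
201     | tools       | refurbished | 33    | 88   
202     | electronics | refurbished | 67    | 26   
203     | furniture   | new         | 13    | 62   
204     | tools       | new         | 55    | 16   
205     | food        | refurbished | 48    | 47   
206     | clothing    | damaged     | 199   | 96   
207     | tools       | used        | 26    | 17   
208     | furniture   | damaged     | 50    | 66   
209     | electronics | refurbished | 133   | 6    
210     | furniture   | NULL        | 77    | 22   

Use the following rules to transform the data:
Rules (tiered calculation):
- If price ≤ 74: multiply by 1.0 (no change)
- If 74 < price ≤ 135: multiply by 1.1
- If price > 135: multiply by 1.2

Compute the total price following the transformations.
761.8

Step 1: Tier 1 (price ≤ 74): 7 records, sum = 292 × 1.0 = 292.0
Step 2: Tier 2 (74 < price ≤ 135): 2 records, sum = 210 × 1.1 = 231.0
Step 3: Tier 3 (price > 135): 1 records, sum = 199 × 1.2 = 238.8
Step 4: Final sum = 292.0 + 231.0 + 238.8 = 761.8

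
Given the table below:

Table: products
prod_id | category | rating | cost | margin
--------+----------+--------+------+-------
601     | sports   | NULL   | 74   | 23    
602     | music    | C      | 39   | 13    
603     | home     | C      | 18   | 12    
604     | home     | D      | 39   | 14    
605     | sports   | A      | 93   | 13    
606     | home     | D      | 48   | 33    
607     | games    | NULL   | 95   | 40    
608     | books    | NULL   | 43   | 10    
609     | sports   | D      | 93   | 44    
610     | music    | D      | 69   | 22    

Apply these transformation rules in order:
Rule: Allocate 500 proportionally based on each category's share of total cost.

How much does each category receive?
books: 35.19, games: 77.74, home: 85.92, music: 88.38, sports: 212.77

Step 1: Calculate total cost = 611
Step 2: Calculate each category's proportion:
  books: 43/611 = 7.04% → 35.19
  games: 95/611 = 15.55% → 77.74
  home: 105/611 = 17.18% → 85.92
  music: 108/611 = 17.68% → 88.38
  sports: 260/611 = 42.55% → 212.77
Step 3: Verify: sum of allocations ≈ 500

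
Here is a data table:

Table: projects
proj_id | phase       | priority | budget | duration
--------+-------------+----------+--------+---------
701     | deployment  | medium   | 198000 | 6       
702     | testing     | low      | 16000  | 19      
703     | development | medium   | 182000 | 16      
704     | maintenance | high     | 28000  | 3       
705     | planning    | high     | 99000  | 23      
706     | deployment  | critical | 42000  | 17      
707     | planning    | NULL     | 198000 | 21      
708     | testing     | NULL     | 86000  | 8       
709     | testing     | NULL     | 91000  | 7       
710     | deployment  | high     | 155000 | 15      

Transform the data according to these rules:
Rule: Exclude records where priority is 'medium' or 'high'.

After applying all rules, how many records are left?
5

Step 1: Count records to exclude
  - 2 (medium) + 3 (high) = 5 records
Step 2: Total records: 10
Step 3: Remaining = 10 - 5 = 5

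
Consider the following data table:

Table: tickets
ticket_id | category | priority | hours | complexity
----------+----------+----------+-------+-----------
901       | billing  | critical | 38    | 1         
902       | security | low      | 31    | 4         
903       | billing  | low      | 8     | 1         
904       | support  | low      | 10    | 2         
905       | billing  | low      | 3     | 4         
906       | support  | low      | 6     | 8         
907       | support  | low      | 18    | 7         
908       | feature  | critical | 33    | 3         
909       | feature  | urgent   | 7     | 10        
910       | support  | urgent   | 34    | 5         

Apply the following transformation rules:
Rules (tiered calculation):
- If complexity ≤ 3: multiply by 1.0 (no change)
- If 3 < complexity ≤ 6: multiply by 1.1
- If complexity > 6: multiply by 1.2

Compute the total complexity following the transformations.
51.3

Step 1: Tier 1 (complexity ≤ 3): 4 records, sum = 7 × 1.0 = 7.0
Step 2: Tier 2 (3 < complexity ≤ 6): 3 records, sum = 13 × 1.1 = 14.3
Step 3: Tier 3 (complexity > 6): 3 records, sum = 25 × 1.2 = 30.0
Step 4: Final sum = 7.0 + 14.3 + 30.0 = 51.3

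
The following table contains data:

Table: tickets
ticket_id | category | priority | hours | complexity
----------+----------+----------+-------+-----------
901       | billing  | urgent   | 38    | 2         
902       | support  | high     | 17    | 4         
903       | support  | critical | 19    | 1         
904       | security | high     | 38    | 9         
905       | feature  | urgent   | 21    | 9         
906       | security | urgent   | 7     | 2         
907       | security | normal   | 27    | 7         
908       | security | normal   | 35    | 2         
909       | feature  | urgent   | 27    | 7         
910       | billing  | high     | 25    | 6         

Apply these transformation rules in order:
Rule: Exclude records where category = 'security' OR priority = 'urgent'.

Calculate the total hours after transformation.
61

Step 1: Find records where category = 'security' OR priority = 'urgent'
Step 2: 7 records match, summing to 193
Step 3: Original sum: 254
Step 4: Remaining sum = 254 - 193 = 61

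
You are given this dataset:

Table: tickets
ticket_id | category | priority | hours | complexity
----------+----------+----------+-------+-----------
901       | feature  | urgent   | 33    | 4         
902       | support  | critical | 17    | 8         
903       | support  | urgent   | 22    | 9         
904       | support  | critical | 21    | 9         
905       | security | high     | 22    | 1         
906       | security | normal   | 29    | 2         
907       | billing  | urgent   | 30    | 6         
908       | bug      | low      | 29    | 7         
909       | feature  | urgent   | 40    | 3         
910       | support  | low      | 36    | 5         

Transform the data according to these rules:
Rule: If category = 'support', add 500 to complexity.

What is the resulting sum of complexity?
2054

Step 1: Count records where category = 'support': 4
Step 2: Total bonus added: 4 × 500 = 2000
Step 3: Original sum of complexity: 54
Step 4: Final sum = 54 + 2000 = 2054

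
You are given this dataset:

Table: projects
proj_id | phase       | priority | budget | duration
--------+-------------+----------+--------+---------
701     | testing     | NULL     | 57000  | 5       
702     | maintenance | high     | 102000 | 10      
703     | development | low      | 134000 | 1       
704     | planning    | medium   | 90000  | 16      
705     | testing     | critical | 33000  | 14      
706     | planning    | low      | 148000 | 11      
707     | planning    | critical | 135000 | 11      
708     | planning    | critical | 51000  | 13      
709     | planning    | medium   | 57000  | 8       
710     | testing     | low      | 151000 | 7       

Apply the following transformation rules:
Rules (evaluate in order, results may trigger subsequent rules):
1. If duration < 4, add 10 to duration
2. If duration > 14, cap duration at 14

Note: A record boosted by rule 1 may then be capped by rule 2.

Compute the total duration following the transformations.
104

Step 1: Apply rule 1 to records with duration < 4
  - 1 records get bonus of 10
  - Of these, 0 records then exceed 14 and get capped
Step 2: Apply rule 2 to records with duration > 14
  - 1 records (original) are capped
Step 3: Calculate final sum = 104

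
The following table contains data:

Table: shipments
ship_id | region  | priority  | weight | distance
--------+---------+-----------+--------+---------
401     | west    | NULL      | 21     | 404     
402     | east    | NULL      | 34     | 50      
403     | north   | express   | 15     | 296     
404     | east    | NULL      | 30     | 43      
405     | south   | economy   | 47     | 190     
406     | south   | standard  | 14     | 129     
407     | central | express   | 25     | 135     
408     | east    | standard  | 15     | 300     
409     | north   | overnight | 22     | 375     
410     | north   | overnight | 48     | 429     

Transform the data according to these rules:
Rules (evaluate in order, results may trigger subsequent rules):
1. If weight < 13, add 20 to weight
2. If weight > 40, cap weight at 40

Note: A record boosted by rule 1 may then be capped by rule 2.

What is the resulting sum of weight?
256

Step 1: Apply rule 1 to records with weight < 13
  - 0 records get bonus of 20
  - Of these, 0 records then exceed 40 and get capped
Step 2: Apply rule 2 to records with weight > 40
  - 2 records (original) are capped
Step 3: Calculate final sum = 256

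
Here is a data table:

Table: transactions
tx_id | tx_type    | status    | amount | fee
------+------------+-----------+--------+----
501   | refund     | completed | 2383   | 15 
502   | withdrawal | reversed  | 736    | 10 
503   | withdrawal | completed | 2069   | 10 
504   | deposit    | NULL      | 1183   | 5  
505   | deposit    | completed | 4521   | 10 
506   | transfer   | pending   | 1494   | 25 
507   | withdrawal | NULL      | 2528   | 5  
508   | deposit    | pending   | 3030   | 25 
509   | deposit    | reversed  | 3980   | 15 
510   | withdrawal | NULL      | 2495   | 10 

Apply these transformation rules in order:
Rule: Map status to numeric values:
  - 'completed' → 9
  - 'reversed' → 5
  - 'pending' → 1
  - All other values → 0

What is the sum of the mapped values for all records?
39

Step 1: Apply mapping to each record
Step 2: Count by status:
  'completed': 3 records × 9 = 27
  'reversed': 2 records × 5 = 10
  'pending': 2 records × 1 = 2
Step 3: Sum all mapped values = 39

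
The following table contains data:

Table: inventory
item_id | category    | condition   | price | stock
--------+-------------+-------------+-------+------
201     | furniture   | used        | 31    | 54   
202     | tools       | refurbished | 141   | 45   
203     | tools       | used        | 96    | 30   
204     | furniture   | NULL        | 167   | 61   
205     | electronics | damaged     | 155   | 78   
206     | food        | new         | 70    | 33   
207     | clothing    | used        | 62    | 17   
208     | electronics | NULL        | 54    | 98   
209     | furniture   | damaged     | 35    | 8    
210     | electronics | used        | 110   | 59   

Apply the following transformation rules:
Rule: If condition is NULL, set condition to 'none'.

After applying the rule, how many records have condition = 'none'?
2

Step 1: Count records where condition IS NULL
Step 2: Found 2 records with NULL condition
Step 3: These records will have condition set to 'none'
Step 4: Records already having condition = 'none': 0
Step 5: Answer: 2 + 0 = 2 records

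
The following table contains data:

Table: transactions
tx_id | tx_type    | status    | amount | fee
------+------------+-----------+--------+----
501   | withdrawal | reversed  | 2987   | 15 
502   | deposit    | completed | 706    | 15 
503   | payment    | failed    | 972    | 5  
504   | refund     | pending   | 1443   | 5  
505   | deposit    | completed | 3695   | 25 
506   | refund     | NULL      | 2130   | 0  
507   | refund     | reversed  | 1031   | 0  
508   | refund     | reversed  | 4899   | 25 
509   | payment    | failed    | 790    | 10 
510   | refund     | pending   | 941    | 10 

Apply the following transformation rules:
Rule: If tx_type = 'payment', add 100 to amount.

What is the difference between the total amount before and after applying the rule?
200

Step 1: Original sum of amount = 19594
Step 2: 2 records have tx_type = 'payment'
Step 3: Each affected record changes by 100
Step 4: Total change = 2 × 100 = 200
Step 5: New sum = 19594 + 200 = 19794
Step 6: Difference = |19794 - 19594| = 200
        (Sum increased by 200)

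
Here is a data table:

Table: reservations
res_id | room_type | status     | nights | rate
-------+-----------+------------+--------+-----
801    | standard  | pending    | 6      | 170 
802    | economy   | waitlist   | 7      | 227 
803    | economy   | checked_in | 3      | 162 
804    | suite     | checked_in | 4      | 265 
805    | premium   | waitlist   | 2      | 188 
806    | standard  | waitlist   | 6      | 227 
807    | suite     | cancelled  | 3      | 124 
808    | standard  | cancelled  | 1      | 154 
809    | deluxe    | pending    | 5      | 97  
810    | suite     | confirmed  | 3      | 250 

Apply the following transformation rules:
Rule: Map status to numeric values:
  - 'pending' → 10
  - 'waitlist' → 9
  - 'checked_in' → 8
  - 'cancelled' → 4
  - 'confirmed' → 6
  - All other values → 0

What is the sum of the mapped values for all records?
77

Step 1: Apply mapping to each record
Step 2: Count by status:
  'pending': 2 records × 10 = 20
  'waitlist': 3 records × 9 = 27
  'checked_in': 2 records × 8 = 16
  'cancelled': 2 records × 4 = 8
  'confirmed': 1 records × 6 = 6
Step 3: Sum all mapped values = 77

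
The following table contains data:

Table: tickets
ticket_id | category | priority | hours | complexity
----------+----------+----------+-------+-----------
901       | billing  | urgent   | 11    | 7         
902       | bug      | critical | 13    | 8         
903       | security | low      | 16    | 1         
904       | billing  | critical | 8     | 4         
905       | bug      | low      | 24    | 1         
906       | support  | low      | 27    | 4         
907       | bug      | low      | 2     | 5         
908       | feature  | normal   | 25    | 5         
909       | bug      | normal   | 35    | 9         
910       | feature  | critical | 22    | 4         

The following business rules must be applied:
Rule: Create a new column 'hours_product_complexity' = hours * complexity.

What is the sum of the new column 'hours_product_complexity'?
899

Step 1: For each record, compute hours * complexity
Example calculations:
  11 * 7 = 77
  13 * 8 = 104
  16 * 1 = 16
  ...
Step 2: Sum all derived values
Step 3: Total = 899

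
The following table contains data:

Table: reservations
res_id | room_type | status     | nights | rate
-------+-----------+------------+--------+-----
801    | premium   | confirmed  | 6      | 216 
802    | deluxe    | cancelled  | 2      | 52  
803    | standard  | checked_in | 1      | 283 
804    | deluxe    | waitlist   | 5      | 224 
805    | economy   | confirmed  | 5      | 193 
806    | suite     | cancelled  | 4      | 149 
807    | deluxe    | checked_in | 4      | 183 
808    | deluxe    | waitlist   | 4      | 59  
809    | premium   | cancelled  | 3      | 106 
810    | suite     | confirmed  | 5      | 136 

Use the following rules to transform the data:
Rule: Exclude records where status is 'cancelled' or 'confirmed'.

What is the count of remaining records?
4

Step 1: Count records to exclude
  - 3 (cancelled) + 3 (confirmed) = 6 records
Step 2: Total records: 10
Step 3: Remaining = 10 - 6 = 4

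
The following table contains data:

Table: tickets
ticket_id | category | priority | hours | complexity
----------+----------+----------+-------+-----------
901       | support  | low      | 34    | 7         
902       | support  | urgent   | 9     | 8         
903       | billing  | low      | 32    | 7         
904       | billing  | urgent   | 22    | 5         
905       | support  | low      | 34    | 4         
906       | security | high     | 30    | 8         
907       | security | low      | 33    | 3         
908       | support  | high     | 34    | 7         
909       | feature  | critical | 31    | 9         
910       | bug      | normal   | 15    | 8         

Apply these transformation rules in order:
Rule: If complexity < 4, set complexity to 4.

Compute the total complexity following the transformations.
67

Step 1: 1 records have complexity < 4
Step 2: These records originally summed to 3
Step 3: After setting to minimum: 1 × 4 = 4
Step 4: Unaffected records sum: 63
Step 5: Final sum = 4 + 63 = 67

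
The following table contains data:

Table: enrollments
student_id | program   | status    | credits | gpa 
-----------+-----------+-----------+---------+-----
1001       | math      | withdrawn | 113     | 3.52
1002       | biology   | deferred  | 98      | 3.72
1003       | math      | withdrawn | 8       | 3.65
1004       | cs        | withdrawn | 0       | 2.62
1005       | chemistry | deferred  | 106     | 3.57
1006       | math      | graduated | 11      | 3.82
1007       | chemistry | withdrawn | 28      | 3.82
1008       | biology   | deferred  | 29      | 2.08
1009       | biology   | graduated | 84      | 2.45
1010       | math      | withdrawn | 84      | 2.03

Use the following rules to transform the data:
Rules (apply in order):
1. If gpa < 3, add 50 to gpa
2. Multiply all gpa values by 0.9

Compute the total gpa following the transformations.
208.15

Step 1: Apply Rule 1 - Add 50 to records with gpa < 3
  - 4 records affected: 9.18 + (4 × 50) = 209.18
  - Unaffected records: 22.1
  - Sum after Rule 1: 231.28
Step 2: Apply Rule 2 - Multiply all by 0.9
  - 231.28 × 0.9 = 208.15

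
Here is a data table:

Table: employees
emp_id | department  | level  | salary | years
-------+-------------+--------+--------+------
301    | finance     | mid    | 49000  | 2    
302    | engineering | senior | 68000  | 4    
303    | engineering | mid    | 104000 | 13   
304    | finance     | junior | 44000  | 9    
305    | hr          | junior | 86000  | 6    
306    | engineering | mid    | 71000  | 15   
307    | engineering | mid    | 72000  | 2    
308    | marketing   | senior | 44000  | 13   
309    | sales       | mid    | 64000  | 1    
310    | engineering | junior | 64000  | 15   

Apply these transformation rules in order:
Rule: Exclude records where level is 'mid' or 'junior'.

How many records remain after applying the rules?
2

Step 1: Count records to exclude
  - 5 (mid) + 3 (junior) = 8 records
Step 2: Total records: 10
Step 3: Remaining = 10 - 8 = 2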